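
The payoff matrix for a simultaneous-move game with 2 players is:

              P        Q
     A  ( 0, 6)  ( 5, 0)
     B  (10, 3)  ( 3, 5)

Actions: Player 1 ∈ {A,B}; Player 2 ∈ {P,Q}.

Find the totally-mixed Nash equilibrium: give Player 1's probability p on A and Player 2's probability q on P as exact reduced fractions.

(p,q) = (1/4, 1/6)

P1 indiff ⇒ q·0+(1-q)·5 = q·10+(1-q)·3 ⇒ q(-10) = (1-q)(-2) ⇒ q = 1/6
P2 indiff ⇒ p·6+(1-p)·3 = p·0+(1-p)·5 ⇒ p(6) = (1-p)(2) ⇒ p = 1/4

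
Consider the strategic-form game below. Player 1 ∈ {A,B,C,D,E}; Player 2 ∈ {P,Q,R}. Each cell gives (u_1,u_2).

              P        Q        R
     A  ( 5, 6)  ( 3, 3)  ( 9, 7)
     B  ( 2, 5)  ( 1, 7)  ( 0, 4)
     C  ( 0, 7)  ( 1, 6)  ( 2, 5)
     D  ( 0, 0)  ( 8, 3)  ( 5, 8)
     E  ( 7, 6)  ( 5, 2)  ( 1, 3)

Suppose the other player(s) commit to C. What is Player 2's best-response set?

u_2(P vs C) = 7
u_2(Q vs C) = 6
u_2(R vs C) = 5
max payoff 7 at {P}

argmax u_2 = {P}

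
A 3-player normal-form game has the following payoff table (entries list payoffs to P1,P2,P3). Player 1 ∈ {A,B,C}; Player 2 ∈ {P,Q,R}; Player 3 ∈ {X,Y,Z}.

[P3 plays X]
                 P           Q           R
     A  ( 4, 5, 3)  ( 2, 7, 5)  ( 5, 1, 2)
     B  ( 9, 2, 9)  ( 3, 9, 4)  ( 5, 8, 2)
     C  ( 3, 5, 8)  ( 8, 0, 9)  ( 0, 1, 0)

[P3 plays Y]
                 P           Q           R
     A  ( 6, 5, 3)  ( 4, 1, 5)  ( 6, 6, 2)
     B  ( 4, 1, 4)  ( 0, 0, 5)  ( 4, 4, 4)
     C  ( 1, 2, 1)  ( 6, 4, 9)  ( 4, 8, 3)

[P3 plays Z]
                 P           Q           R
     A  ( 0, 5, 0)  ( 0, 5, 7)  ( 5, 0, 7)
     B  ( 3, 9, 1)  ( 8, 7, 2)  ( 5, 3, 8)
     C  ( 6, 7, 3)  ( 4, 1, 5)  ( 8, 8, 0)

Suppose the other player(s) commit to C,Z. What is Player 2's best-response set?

u_2(P vs C,Z) = 7
u_2(Q vs C,Z) = 1
u_2(R vs C,Z) = 8
max payoff 8 at {R}

P2 best: {R}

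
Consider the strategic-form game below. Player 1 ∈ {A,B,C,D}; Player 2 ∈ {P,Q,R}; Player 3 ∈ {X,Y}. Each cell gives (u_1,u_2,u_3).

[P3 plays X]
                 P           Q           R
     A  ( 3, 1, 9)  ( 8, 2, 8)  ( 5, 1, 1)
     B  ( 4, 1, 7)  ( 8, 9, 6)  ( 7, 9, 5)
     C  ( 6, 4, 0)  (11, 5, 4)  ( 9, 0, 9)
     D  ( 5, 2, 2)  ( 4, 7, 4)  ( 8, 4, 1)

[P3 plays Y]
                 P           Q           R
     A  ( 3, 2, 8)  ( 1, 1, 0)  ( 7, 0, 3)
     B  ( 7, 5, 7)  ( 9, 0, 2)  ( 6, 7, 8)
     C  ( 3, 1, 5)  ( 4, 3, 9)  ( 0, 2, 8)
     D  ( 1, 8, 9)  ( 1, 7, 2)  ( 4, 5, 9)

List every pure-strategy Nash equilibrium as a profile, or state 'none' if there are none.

Equilibria: none

(A,P,X): not NE [P1→C gives 6>3; P2→Q gives 2>1]
(A,P,Y): not NE [P1→B gives 7>3; P3→X gives 9>8]
(A,Q,X): not NE [P1→C gives 11>8]
(A,Q,Y): not NE [P1→B gives 9>1; P2→P gives 2>1; P3→X gives 8>0]
(A,R,X): not NE [P1→C gives 9>5; P2→Q gives 2>1; P3→Y gives 3>1]
(A,R,Y): not NE [P2→P gives 2>0]
(B,P,X): not NE [P1→C gives 6>4; P2→R gives 9>1]
(B,P,Y): not NE [P2→R gives 7>5]
(B,Q,X): not NE [P1→C gives 11>8]
(B,Q,Y): not NE [P2→R gives 7>0; P3→X gives 6>2]
(B,R,X): not NE [P1→C gives 9>7; P3→Y gives 8>5]
(B,R,Y): not NE [P1→A gives 7>6]
(C,P,X): not NE [P2→Q gives 5>4; P3→Y gives 5>0]
(C,P,Y): not NE [P1→B gives 7>3; P2→Q gives 3>1]
(C,Q,X): not NE [P3→Y gives 9>4]
(C,Q,Y): not NE [P1→B gives 9>4]
(C,R,X): not NE [P2→Q gives 5>0]
(C,R,Y): not NE [P1→A gives 7>0; P2→Q gives 3>2; P3→X gives 9>8]
(D,P,X): not NE [P1→C gives 6>5; P2→Q gives 7>2; P3→Y gives 9>2]
(D,P,Y): not NE [P1→B gives 7>1]
(D,Q,X): not NE [P1→C gives 11>4]
(D,Q,Y): not NE [P1→B gives 9>1; P2→P gives 8>7; P3→X gives 4>2]
(D,R,X): not NE [P1→C gives 9>8; P2→Q gives 7>4; P3→Y gives 9>1]
(D,R,Y): not NE [P1→A gives 7>4; P2→P gives 8>5]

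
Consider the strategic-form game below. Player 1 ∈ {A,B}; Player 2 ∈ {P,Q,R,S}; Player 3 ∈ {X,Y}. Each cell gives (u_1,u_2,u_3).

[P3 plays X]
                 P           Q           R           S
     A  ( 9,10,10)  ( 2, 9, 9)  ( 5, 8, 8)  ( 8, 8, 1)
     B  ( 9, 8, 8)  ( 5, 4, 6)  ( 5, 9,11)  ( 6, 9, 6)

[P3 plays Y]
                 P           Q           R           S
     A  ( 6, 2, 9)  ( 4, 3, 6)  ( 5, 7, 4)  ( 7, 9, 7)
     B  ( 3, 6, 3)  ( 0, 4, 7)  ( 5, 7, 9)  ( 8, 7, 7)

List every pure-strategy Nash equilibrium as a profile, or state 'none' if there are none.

(A,P,X): NE
(A,P,Y): not NE [P2→S gives 9>2; P3→X gives 10>9]
(A,Q,X): not NE [P1→B gives 5>2; P2→P gives 10>9]
(A,Q,Y): not NE [P2→S gives 9>3; P3→X gives 9>6]
(A,R,X): not NE [P2→P gives 10>8]
(A,R,Y): not NE [P2→S gives 9>7; P3→X gives 8>4]
(A,S,X): not NE [P2→P gives 10>8; P3→Y gives 7>1]
(A,S,Y): not NE [P1→B gives 8>7]
(B,P,X): not NE [P2→S gives 9>8]
(B,P,Y): not NE [P1→A gives 6>3; P2→S gives 7>6; P3→X gives 8>3]
(B,Q,X): not NE [P2→S gives 9>4; P3→Y gives 7>6]
(B,Q,Y): not NE [P1→A gives 4>0; P2→S gives 7>4]
(B,R,X): NE
(B,R,Y): not NE [P3→X gives 11>9]
(B,S,X): not NE [P1→A gives 8>6; P3→Y gives 7>6]
(B,S,Y): NE

PSNE = {(A,P,X), (B,R,X), (B,S,Y)}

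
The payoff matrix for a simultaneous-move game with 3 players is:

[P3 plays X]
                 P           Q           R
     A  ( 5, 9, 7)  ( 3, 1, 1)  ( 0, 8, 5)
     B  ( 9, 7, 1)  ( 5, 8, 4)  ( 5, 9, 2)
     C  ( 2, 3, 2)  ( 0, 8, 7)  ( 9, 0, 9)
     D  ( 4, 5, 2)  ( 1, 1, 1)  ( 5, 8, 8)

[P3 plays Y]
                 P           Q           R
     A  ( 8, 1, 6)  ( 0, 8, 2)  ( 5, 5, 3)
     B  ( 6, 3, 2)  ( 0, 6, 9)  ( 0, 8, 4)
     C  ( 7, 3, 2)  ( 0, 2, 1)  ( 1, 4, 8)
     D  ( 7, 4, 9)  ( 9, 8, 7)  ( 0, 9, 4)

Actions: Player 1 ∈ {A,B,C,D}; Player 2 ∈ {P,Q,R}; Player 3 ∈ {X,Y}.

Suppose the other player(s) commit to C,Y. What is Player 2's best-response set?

BR_2 = {R}

u_2(P vs C,Y) = 3
u_2(Q vs C,Y) = 2
u_2(R vs C,Y) = 4
max payoff 4 at {R}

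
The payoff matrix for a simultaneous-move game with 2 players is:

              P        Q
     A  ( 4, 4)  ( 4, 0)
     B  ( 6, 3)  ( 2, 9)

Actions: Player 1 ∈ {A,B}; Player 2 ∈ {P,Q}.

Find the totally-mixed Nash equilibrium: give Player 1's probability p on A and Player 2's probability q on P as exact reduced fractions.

P1 indiff ⇒ q·4+(1-q)·4 = q·6+(1-q)·2 ⇒ q(-2) = (1-q)(-2) ⇒ q = 1/2
P2 indiff ⇒ p·4+(1-p)·3 = p·0+(1-p)·9 ⇒ p(4) = (1-p)(6) ⇒ p = 3/5

p=3/5, q=1/2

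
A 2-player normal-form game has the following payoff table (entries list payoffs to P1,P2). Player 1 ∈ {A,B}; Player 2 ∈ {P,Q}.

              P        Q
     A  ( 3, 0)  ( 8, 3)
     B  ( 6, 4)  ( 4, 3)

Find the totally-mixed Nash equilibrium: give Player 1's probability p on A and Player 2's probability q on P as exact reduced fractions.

p=1/4, q=4/7

P1 indiff ⇒ q·3+(1-q)·8 = q·6+(1-q)·4 ⇒ q(-3) = (1-q)(-4) ⇒ q = 4/7
P2 indiff ⇒ p·0+(1-p)·4 = p·3+(1-p)·3 ⇒ p(-3) = (1-p)(-1) ⇒ p = 1/4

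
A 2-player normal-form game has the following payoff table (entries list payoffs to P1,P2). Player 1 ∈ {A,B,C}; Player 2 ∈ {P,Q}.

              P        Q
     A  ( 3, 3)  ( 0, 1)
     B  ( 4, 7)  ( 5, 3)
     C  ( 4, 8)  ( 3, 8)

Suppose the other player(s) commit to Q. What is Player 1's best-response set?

u_1(A vs Q) = 0
u_1(B vs Q) = 5
u_1(C vs Q) = 3
max payoff 5 at {B}

P1 best: {B}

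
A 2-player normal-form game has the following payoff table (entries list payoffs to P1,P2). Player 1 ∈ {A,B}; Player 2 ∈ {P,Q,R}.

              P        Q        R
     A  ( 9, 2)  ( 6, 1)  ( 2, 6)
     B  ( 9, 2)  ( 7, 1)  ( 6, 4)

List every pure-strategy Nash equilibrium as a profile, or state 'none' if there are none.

(A,P): not NE [P2→R gives 6>2]
(A,Q): not NE [P1→B gives 7>6; P2→R gives 6>1]
(A,R): not NE [P1→B gives 6>2]
(B,P): not NE [P2→R gives 4>2]
(B,Q): not NE [P2→R gives 4>1]
(B,R): NE

Nash profiles: (B,R)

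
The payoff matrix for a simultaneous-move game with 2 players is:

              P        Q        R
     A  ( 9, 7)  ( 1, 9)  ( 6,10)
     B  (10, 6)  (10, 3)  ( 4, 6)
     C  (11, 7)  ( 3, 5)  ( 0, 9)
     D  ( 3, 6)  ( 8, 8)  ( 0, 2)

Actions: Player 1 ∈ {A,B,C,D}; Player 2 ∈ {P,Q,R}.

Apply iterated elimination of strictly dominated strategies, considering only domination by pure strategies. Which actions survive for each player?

P1 drop D (B beats it: P:10>3 Q:10>8 R:4>0)
P2 drop Q (R beats it: A:10>9 B:6>3 C:9>5)
P1→{A,B,C} P2→{P,R}

Remaining: P1:{A,B,C} P2:{P,R}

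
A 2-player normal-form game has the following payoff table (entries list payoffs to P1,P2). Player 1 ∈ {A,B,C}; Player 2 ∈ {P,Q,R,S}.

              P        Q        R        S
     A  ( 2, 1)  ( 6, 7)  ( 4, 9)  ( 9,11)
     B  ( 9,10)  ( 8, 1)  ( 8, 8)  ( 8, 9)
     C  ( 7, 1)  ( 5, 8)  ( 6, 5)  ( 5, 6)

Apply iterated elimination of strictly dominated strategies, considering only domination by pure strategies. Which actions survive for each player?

Remaining: P1:{A,B} P2:{P,S}

P1 drop C (B beats it: P:9>7 Q:8>5 R:8>6 S:8>5)
P2 drop Q (R beats it: A:9>7 B:8>1)
P2 drop R (S beats it: A:11>9 B:9>8)
P1→{A,B} P2→{P,S}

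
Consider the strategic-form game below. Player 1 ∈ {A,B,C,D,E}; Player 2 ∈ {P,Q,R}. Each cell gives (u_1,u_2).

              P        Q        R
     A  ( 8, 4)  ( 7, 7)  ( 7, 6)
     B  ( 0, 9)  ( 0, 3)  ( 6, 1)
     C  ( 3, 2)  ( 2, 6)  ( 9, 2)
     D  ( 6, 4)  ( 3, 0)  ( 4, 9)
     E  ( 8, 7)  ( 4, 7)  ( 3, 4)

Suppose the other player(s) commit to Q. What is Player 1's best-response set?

u_1(A vs Q) = 7
u_1(B vs Q) = 0
u_1(C vs Q) = 2
u_1(D vs Q) = 3
u_1(E vs Q) = 4
max payoff 7 at {A}

P1 best: {A}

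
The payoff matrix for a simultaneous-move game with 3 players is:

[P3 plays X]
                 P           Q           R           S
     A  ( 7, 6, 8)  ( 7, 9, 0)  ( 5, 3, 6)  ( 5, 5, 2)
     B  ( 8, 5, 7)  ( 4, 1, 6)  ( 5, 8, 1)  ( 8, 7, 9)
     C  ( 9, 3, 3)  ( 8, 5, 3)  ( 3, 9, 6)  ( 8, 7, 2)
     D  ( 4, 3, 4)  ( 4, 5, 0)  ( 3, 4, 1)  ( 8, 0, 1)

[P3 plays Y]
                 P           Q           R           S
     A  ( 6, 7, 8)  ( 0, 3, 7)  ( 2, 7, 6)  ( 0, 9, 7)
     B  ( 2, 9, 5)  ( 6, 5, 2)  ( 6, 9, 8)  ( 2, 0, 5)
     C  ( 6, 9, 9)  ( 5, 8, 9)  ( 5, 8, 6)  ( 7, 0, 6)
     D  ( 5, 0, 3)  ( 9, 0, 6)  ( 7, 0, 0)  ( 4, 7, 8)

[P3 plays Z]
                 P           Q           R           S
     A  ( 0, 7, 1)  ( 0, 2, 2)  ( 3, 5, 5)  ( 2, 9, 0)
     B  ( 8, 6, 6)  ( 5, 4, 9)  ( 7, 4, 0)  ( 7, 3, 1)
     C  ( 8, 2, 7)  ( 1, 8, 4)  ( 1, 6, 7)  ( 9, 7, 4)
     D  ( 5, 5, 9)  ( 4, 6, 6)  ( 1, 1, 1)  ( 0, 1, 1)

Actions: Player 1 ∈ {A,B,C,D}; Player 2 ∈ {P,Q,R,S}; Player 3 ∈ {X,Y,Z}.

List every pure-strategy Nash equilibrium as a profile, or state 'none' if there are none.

(A,P,X): not NE [P1→C gives 9>7; P2→Q gives 9>6]
(A,P,Y): not NE [P2→S gives 9>7]
(A,P,Z): not NE [P1→C gives 8>0; P2→S gives 9>7; P3→Y gives 8>1]
(A,Q,X): not NE [P1→C gives 8>7; P3→Y gives 7>0]
(A,Q,Y): not NE [P1→D gives 9>0; P2→S gives 9>3]
(A,Q,Z): not NE [P1→B gives 5>0; P2→S gives 9>2; P3→Y gives 7>2]
(A,R,X): not NE [P2→Q gives 9>3]
(A,R,Y): not NE [P1→D gives 7>2; P2→S gives 9>7]
(A,R,Z): not NE [P1→B gives 7>3; P2→S gives 9>5; P3→Y gives 6>5]
(A,S,X): not NE [P1→D gives 8>5; P2→Q gives 9>5; P3→Y gives 7>2]
(A,S,Y): not NE [P1→C gives 7>0]
(A,S,Z): not NE [P1→C gives 9>2; P3→Y gives 7>0]
(B,P,X): not NE [P1→C gives 9>8; P2→R gives 8>5]
(B,P,Y): not NE [P1→C gives 6>2; P3→X gives 7>5]
(B,P,Z): not NE [P3→X gives 7>6]
(B,Q,X): not NE [P1→C gives 8>4; P2→R gives 8>1; P3→Z gives 9>6]
(B,Q,Y): not NE [P1→D gives 9>6; P2→R gives 9>5; P3→Z gives 9>2]
(B,Q,Z): not NE [P2→P gives 6>4]
(B,R,X): not NE [P3→Y gives 8>1]
(B,R,Y): not NE [P1→D gives 7>6]
(B,R,Z): not NE [P2→P gives 6>4; P3→Y gives 8>0]
(B,S,X): not NE [P2→R gives 8>7]
(B,S,Y): not NE [P1→C gives 7>2; P2→R gives 9>0; P3→X gives 9>5]
(B,S,Z): not NE [P1→C gives 9>7; P2→P gives 6>3; P3→X gives 9>1]
(C,P,X): not NE [P2→R gives 9>3; P3→Y gives 9>3]
(C,P,Y): NE
(C,P,Z): not NE [P2→Q gives 8>2; P3→Y gives 9>7]
(C,Q,X): not NE [P2→R gives 9>5; P3→Y gives 9>3]
(C,Q,Y): not NE [P1→D gives 9>5; P2→P gives 9>8]
(C,Q,Z): not NE [P1→B gives 5>1; P3→Y gives 9>4]
(C,R,X): not NE [P1→B gives 5>3; P3→Z gives 7>6]
(C,R,Y): not NE [P1→D gives 7>5; P2→P gives 9>8; P3→Z gives 7>6]
(C,R,Z): not NE [P1→B gives 7>1; P2→Q gives 8>6]
(C,S,X): not NE [P2→R gives 9>7; P3→Y gives 6>2]
(C,S,Y): not NE [P2→P gives 9>0]
(C,S,Z): not NE [P2→Q gives 8>7; P3→Y gives 6>4]
(D,P,X): not NE [P1→C gives 9>4; P2→Q gives 5>3; P3→Z gives 9>4]
(D,P,Y): not NE [P1→C gives 6>5; P2→S gives 7>0; P3→Z gives 9>3]
(D,P,Z): not NE [P1→C gives 8>5; P2→Q gives 6>5]
(D,Q,X): not NE [P1→C gives 8>4; P3→Z gives 6>0]
(D,Q,Y): not NE [P2→S gives 7>0]
(D,Q,Z): not NE [P1→B gives 5>4]
(D,R,X): not NE [P1→B gives 5>3; P2→Q gives 5>4]
(D,R,Y): not NE [P2→S gives 7>0; P3→Z gives 1>0]
(D,R,Z): not NE [P1→B gives 7>1; P2→Q gives 6>1]
(D,S,X): not NE [P2→Q gives 5>0; P3→Y gives 8>1]
(D,S,Y): not NE [P1→C gives 7>4]
(D,S,Z): not NE [P1→C gives 9>0; P2→Q gives 6>1; P3→Y gives 8>1]

NE set: (C,P,Y)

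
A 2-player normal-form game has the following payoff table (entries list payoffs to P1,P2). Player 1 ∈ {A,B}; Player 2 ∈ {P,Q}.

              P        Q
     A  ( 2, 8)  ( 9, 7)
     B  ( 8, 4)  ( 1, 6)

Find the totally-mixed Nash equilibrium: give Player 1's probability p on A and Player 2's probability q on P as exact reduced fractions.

P1 mixes 2/3 on A; P2 mixes 4/7 on P

P1 indiff ⇒ q·2+(1-q)·9 = q·8+(1-q)·1 ⇒ q(-6) = (1-q)(-8) ⇒ q = 4/7
P2 indiff ⇒ p·8+(1-p)·4 = p·7+(1-p)·6 ⇒ p(1) = (1-p)(2) ⇒ p = 2/3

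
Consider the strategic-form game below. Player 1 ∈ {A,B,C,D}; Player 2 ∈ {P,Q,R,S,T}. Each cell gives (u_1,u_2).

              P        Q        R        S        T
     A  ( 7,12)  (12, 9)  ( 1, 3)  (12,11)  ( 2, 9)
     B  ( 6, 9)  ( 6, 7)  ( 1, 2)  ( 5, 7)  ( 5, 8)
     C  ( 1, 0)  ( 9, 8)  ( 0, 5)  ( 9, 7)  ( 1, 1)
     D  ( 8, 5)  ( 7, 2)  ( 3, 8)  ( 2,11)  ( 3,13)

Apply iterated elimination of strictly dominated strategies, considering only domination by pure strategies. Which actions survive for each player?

P1 drop C (A beats it: P:7>1 Q:12>9 R:1>0 S:12>9 T:2>1)
P2 drop Q (P beats it: A:12>9 B:9>7 D:5>2)
P2 drop R (S beats it: A:11>3 B:7>2 D:11>8)
P1→{A,B,D} P2→{P,S,T}

Survivors P1:{A,B,D} P2:{P,S,T}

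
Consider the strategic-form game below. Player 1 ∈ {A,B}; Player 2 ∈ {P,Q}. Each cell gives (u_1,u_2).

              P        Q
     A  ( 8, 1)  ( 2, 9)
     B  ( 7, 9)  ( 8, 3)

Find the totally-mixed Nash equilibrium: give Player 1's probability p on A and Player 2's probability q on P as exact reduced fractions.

P1 indiff ⇒ q·8+(1-q)·2 = q·7+(1-q)·8 ⇒ q(1) = (1-q)(6) ⇒ q = 6/7
P2 indiff ⇒ p·1+(1-p)·9 = p·9+(1-p)·3 ⇒ p(-8) = (1-p)(-6) ⇒ p = 3/7

(p,q) = (3/7, 6/7)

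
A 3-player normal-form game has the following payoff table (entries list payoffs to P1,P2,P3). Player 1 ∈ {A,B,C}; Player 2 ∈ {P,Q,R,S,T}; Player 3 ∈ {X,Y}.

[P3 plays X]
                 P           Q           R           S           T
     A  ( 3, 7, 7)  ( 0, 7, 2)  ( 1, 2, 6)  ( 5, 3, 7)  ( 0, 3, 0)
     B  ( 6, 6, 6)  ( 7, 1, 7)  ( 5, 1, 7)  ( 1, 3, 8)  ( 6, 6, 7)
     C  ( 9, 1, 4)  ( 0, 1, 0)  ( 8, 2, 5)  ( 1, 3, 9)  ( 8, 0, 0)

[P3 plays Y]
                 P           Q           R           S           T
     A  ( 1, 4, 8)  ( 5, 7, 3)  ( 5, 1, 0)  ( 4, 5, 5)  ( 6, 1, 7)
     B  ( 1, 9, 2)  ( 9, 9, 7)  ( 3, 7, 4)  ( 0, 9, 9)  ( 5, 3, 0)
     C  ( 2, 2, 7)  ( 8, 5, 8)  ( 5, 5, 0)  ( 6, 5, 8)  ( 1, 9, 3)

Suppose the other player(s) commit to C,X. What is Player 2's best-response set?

u_2(P vs C,X) = 1
u_2(Q vs C,X) = 1
u_2(R vs C,X) = 2
u_2(S vs C,X) = 3
u_2(T vs C,X) = 0
max payoff 3 at {S}

P2 best: {S}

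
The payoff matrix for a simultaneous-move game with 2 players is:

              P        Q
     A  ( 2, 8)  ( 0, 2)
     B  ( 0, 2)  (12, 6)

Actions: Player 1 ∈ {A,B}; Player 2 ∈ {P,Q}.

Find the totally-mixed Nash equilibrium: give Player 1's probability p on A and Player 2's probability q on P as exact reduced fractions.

P1 mixes 2/5 on A; P2 mixes 6/7 on P

P1 indiff ⇒ q·2+(1-q)·0 = q·0+(1-q)·12 ⇒ q(2) = (1-q)(12) ⇒ q = 6/7
P2 indiff ⇒ p·8+(1-p)·2 = p·2+(1-p)·6 ⇒ p(6) = (1-p)(4) ⇒ p = 2/5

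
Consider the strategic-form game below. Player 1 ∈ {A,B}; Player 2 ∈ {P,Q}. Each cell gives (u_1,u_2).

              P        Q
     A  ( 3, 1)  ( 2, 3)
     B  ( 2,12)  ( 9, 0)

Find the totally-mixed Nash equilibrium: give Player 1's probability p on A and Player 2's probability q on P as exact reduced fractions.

(p,q) = (6/7, 7/8)

P1 indiff ⇒ q·3+(1-q)·2 = q·2+(1-q)·9 ⇒ q(1) = (1-q)(7) ⇒ q = 7/8
P2 indiff ⇒ p·1+(1-p)·12 = p·3+(1-p)·0 ⇒ p(-2) = (1-p)(-12) ⇒ p = 6/7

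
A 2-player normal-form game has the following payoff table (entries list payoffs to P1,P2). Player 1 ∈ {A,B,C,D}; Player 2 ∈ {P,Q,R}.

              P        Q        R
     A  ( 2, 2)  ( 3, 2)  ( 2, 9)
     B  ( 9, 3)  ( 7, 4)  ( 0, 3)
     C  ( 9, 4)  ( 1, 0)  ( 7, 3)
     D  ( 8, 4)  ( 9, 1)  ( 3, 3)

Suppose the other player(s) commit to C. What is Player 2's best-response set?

u_2(P vs C) = 4
u_2(Q vs C) = 0
u_2(R vs C) = 3
max payoff 4 at {P}

argmax u_2 = {P}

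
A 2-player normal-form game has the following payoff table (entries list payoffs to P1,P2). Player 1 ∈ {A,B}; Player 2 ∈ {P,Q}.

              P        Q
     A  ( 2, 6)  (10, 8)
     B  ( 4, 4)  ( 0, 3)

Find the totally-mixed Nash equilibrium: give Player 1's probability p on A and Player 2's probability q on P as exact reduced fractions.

P1 indiff ⇒ q·2+(1-q)·10 = q·4+(1-q)·0 ⇒ q(-2) = (1-q)(-10) ⇒ q = 5/6
P2 indiff ⇒ p·6+(1-p)·4 = p·8+(1-p)·3 ⇒ p(-2) = (1-p)(-1) ⇒ p = 1/3

P1 mixes 1/3 on A; P2 mixes 5/6 on P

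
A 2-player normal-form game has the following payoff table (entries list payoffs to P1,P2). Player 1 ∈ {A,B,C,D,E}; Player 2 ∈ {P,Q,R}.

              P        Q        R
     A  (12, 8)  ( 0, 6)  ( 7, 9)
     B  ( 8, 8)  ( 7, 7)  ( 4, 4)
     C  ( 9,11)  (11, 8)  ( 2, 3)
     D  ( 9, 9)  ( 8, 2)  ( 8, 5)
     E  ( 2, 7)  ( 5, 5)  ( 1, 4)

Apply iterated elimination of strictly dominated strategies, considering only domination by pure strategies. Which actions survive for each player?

Remaining: P1:{A,D} P2:{P,R}

P1 drop B (D beats it: P:9>8 Q:8>7 R:8>4)
P1 drop E (C beats it: P:9>2 Q:11>5 R:2>1)
P2 drop Q (P beats it: A:8>6 C:11>8 D:9>2)
P1 drop C (A beats it: P:12>9 R:7>2)
P1→{A,D} P2→{P,R}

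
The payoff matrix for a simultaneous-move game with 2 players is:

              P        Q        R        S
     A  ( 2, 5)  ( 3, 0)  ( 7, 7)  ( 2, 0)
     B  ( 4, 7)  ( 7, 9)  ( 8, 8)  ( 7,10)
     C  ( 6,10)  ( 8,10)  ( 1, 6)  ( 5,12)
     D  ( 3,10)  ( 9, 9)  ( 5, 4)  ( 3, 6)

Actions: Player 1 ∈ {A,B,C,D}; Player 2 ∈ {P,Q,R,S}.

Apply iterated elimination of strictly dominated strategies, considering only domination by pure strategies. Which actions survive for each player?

IESDS → P1:{B,C,D} P2:{P,Q,S}

P1 drop A (B beats it: P:4>2 Q:7>3 R:8>7 S:7>2)
P2 drop R (Q beats it: B:9>8 C:10>6 D:9>4)
P1→{B,C,D} P2→{P,Q,S}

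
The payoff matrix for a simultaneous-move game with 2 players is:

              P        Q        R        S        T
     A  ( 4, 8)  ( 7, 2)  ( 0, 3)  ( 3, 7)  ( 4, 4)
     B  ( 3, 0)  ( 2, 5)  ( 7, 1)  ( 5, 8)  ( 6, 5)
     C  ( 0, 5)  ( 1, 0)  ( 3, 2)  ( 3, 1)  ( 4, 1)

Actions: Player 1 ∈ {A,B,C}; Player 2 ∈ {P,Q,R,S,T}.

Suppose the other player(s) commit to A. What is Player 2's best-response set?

P2 best: {P}

u_2(P vs A) = 8
u_2(Q vs A) = 2
u_2(R vs A) = 3
u_2(S vs A) = 7
u_2(T vs A) = 4
max payoff 8 at {P}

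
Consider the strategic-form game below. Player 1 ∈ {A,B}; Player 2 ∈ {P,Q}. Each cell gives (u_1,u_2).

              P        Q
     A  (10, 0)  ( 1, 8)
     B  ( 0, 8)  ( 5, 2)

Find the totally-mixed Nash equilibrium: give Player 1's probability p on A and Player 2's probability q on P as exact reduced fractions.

(p,q) = (3/7, 2/7)

P1 indiff ⇒ q·10+(1-q)·1 = q·0+(1-q)·5 ⇒ q(10) = (1-q)(4) ⇒ q = 2/7
P2 indiff ⇒ p·0+(1-p)·8 = p·8+(1-p)·2 ⇒ p(-8) = (1-p)(-6) ⇒ p = 3/7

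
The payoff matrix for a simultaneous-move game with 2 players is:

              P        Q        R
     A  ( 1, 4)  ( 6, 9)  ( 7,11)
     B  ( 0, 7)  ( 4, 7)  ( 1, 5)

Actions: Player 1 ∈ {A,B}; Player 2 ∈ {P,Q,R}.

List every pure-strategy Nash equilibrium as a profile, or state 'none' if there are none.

NE set: (A,R)

(A,P): not NE [P2→R gives 11>4]
(A,Q): not NE [P2→R gives 11>9]
(A,R): NE
(B,P): not NE [P1→A gives 1>0]
(B,Q): not NE [P1→A gives 6>4]
(B,R): not NE [P1→A gives 7>1; P2→Q gives 7>5]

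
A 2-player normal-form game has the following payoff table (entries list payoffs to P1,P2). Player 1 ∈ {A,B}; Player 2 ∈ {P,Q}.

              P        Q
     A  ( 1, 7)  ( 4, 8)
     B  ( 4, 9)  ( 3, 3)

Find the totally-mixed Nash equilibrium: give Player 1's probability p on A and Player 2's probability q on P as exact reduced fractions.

P1 mixes 6/7 on A; P2 mixes 1/4 on P

P1 indiff ⇒ q·1+(1-q)·4 = q·4+(1-q)·3 ⇒ q(-3) = (1-q)(-1) ⇒ q = 1/4
P2 indiff ⇒ p·7+(1-p)·9 = p·8+(1-p)·3 ⇒ p(-1) = (1-p)(-6) ⇒ p = 6/7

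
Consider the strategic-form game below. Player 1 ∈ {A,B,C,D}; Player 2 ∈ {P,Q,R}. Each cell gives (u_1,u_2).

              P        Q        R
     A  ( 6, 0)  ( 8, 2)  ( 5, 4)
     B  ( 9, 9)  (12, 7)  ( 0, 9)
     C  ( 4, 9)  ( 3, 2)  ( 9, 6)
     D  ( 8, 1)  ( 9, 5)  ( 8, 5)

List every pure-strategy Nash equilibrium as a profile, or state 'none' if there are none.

PSNE = {(B,P)}

(A,P): not NE [P1→B gives 9>6; P2→R gives 4>0]
(A,Q): not NE [P1→B gives 12>8; P2→R gives 4>2]
(A,R): not NE [P1→C gives 9>5]
(B,P): NE
(B,Q): not NE [P2→R gives 9>7]
(B,R): not NE [P1→C gives 9>0]
(C,P): not NE [P1→B gives 9>4]
(C,Q): not NE [P1→B gives 12>3; P2→P gives 9>2]
(C,R): not NE [P2→P gives 9>6]
(D,P): not NE [P1→B gives 9>8; P2→R gives 5>1]
(D,Q): not NE [P1→B gives 12>9]
(D,R): not NE [P1→C gives 9>8]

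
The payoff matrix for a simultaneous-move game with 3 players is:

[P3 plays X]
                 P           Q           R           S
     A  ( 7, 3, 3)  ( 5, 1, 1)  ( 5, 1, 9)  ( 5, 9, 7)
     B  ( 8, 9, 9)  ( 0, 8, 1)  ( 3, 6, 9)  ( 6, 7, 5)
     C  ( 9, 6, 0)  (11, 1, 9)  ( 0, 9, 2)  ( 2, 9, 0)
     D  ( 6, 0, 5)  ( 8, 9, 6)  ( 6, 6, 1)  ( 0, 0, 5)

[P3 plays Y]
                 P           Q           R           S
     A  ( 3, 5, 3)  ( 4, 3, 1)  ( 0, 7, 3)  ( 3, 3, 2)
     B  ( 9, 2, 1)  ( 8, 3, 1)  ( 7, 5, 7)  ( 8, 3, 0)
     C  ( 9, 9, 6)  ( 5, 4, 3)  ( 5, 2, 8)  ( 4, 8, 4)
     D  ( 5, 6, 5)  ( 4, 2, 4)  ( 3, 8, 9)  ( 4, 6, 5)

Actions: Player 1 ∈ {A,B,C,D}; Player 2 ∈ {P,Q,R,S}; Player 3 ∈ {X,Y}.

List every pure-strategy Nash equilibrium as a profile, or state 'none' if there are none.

(A,P,X): not NE [P1→C gives 9>7; P2→S gives 9>3]
(A,P,Y): not NE [P1→C gives 9>3; P2→R gives 7>5]
(A,Q,X): not NE [P1→C gives 11>5; P2→S gives 9>1]
(A,Q,Y): not NE [P1→B gives 8>4; P2→R gives 7>3]
(A,R,X): not NE [P1→D gives 6>5; P2→S gives 9>1]
(A,R,Y): not NE [P1→B gives 7>0; P3→X gives 9>3]
(A,S,X): not NE [P1→B gives 6>5]
(A,S,Y): not NE [P1→B gives 8>3; P2→R gives 7>3; P3→X gives 7>2]
(B,P,X): not NE [P1→C gives 9>8]
(B,P,Y): not NE [P2→R gives 5>2; P3→X gives 9>1]
(B,Q,X): not NE [P1→C gives 11>0; P2→P gives 9>8]
(B,Q,Y): not NE [P2→R gives 5>3]
(B,R,X): not NE [P1→D gives 6>3; P2→P gives 9>6]
(B,R,Y): not NE [P3→X gives 9>7]
(B,S,X): not NE [P2→P gives 9>7]
(B,S,Y): not NE [P2→R gives 5>3; P3→X gives 5>0]
(C,P,X): not NE [P2→S gives 9>6; P3→Y gives 6>0]
(C,P,Y): NE
(C,Q,X): not NE [P2→S gives 9>1]
(C,Q,Y): not NE [P1→B gives 8>5; P2→P gives 9>4; P3→X gives 9>3]
(C,R,X): not NE [P1→D gives 6>0; P3→Y gives 8>2]
(C,R,Y): not NE [P1→B gives 7>5; P2→P gives 9>2]
(C,S,X): not NE [P1→B gives 6>2; P3→Y gives 4>0]
(C,S,Y): not NE [P1→B gives 8>4; P2→P gives 9>8]
(D,P,X): not NE [P1→C gives 9>6; P2→Q gives 9>0]
(D,P,Y): not NE [P1→C gives 9>5; P2→R gives 8>6]
(D,Q,X): not NE [P1→C gives 11>8]
(D,Q,Y): not NE [P1→B gives 8>4; P2→R gives 8>2; P3→X gives 6>4]
(D,R,X): not NE [P2→Q gives 9>6; P3→Y gives 9>1]
(D,R,Y): not NE [P1→B gives 7>3]
(D,S,X): not NE [P1→B gives 6>0; P2→Q gives 9>0]
(D,S,Y): not NE [P1→B gives 8>4; P2→R gives 8>6]

NE set: (C,P,Y)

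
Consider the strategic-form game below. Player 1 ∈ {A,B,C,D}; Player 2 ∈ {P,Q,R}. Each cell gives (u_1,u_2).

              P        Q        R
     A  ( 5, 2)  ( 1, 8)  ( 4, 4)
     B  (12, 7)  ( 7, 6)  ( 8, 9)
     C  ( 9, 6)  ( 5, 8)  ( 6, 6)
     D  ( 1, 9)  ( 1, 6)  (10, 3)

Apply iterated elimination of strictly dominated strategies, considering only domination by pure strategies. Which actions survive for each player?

Survivors P1:{B,D} P2:{P,R}

P1 drop A (B beats it: P:12>5 Q:7>1 R:8>4)
P1 drop C (B beats it: P:12>9 Q:7>5 R:8>6)
P2 drop Q (P beats it: B:7>6 D:9>6)
P1→{B,D} P2→{P,R}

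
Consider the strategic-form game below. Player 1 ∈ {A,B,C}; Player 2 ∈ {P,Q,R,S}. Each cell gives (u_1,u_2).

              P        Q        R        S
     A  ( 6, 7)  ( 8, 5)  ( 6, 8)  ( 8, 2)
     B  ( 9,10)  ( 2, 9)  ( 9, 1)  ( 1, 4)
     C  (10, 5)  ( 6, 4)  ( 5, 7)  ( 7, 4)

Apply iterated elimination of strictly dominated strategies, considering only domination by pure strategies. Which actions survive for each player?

Survivors P1:{B,C} P2:{P,R}

P2 drop Q (P beats it: A:7>5 B:10>9 C:5>4)
P2 drop S (P beats it: A:7>2 B:10>4 C:5>4)
P1 drop A (B beats it: P:9>6 R:9>6)
P1→{B,C} P2→{P,R}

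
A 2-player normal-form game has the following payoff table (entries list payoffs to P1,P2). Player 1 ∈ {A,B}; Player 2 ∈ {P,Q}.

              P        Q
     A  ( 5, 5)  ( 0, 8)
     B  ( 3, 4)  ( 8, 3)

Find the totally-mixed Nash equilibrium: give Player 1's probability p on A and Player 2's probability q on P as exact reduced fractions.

P1 indiff ⇒ q·5+(1-q)·0 = q·3+(1-q)·8 ⇒ q(2) = (1-q)(8) ⇒ q = 4/5
P2 indiff ⇒ p·5+(1-p)·4 = p·8+(1-p)·3 ⇒ p(-3) = (1-p)(-1) ⇒ p = 1/4

P1 mixes 1/4 on A; P2 mixes 4/5 on P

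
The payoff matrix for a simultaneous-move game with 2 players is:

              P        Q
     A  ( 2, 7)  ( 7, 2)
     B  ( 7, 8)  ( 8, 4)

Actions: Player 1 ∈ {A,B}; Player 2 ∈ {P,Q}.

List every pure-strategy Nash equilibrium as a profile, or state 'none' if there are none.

(A,P): not NE [P1→B gives 7>2]
(A,Q): not NE [P1→B gives 8>7; P2→P gives 7>2]
(B,P): NE
(B,Q): not NE [P2→P gives 8>4]

PSNE = {(B,P)}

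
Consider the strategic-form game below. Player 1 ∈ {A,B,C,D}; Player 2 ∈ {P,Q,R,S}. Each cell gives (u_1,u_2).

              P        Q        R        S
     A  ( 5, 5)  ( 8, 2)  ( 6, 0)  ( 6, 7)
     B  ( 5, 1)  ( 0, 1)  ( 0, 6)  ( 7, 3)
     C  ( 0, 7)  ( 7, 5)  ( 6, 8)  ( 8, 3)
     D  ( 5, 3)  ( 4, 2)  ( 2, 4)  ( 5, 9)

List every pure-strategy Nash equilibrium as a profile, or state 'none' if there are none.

NE set: (C,R)

(A,P): not NE [P2→S gives 7>5]
(A,Q): not NE [P2→S gives 7>2]
(A,R): not NE [P2→S gives 7>0]
(A,S): not NE [P1→C gives 8>6]
(B,P): not NE [P2→R gives 6>1]
(B,Q): not NE [P1→A gives 8>0; P2→R gives 6>1]
(B,R): not NE [P1→C gives 6>0]
(B,S): not NE [P1→C gives 8>7; P2→R gives 6>3]
(C,P): not NE [P1→D gives 5>0; P2→R gives 8>7]
(C,Q): not NE [P1→A gives 8>7; P2→R gives 8>5]
(C,R): NE
(C,S): not NE [P2→R gives 8>3]
(D,P): not NE [P2→S gives 9>3]
(D,Q): not NE [P1→A gives 8>4; P2→S gives 9>2]
(D,R): not NE [P1→C gives 6>2; P2→S gives 9>4]
(D,S): not NE [P1→C gives 8>5]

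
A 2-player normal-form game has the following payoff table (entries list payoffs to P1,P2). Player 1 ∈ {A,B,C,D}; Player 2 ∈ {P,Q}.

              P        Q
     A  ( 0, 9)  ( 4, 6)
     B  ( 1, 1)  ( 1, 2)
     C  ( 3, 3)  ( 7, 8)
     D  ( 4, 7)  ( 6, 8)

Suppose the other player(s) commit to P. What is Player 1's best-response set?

u_1(A vs P) = 0
u_1(B vs P) = 1
u_1(C vs P) = 3
u_1(D vs P) = 4
max payoff 4 at {D}

P1 best: {D}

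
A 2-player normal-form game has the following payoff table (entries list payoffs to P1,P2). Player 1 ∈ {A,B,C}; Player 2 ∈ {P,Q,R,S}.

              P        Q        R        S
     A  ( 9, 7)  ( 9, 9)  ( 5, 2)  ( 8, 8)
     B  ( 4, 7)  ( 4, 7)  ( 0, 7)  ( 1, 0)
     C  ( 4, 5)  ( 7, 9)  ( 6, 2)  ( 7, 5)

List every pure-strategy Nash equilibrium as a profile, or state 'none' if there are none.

Nash profiles: (A,Q)

(A,P): not NE [P2→Q gives 9>7]
(A,Q): NE
(A,R): not NE [P1→C gives 6>5; P2→Q gives 9>2]
(A,S): not NE [P2→Q gives 9>8]
(B,P): not NE [P1→A gives 9>4]
(B,Q): not NE [P1→A gives 9>4]
(B,R): not NE [P1→C gives 6>0]
(B,S): not NE [P1→A gives 8>1; P2→R gives 7>0]
(C,P): not NE [P1→A gives 9>4; P2→Q gives 9>5]
(C,Q): not NE [P1→A gives 9>7]
(C,R): not NE [P2→Q gives 9>2]
(C,S): not NE [P1→A gives 8>7; P2→Q gives 9>5]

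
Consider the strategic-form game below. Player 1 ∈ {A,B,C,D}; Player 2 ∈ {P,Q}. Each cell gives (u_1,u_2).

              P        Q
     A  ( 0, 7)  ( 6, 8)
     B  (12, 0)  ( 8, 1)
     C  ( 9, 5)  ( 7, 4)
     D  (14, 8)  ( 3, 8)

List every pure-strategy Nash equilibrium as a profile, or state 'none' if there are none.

(A,P): not NE [P1→D gives 14>0; P2→Q gives 8>7]
(A,Q): not NE [P1→B gives 8>6]
(B,P): not NE [P1→D gives 14>12; P2→Q gives 1>0]
(B,Q): NE
(C,P): not NE [P1→D gives 14>9]
(C,Q): not NE [P1→B gives 8>7; P2→P gives 5>4]
(D,P): NE
(D,Q): not NE [P1→B gives 8>3]

Nash profiles: (B,Q), (D,P)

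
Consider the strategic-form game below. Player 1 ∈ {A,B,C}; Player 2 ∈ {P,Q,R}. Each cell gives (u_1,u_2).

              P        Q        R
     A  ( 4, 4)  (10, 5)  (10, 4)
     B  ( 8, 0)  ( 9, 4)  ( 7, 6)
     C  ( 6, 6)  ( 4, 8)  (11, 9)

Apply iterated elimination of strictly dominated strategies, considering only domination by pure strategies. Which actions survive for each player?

P2 drop P (Q beats it: A:5>4 B:4>0 C:8>6)
P1 drop B (A beats it: Q:10>9 R:10>7)
P1→{A,C} P2→{Q,R}

Survivors P1:{A,C} P2:{Q,R}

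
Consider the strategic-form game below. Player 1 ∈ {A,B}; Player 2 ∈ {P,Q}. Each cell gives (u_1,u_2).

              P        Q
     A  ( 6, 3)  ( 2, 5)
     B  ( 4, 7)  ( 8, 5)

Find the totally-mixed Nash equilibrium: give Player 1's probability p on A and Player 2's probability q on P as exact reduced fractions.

(p,q) = (1/2, 3/4)

P1 indiff ⇒ q·6+(1-q)·2 = q·4+(1-q)·8 ⇒ q(2) = (1-q)(6) ⇒ q = 3/4
P2 indiff ⇒ p·3+(1-p)·7 = p·5+(1-p)·5 ⇒ p(-2) = (1-p)(-2) ⇒ p = 1/2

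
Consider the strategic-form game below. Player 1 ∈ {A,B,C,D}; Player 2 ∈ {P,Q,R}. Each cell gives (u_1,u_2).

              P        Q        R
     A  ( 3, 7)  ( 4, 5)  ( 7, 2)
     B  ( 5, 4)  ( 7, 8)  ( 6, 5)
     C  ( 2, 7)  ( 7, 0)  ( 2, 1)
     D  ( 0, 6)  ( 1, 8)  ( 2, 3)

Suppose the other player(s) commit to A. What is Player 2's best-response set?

u_2(P vs A) = 7
u_2(Q vs A) = 5
u_2(R vs A) = 2
max payoff 7 at {P}

BR_2 = {P}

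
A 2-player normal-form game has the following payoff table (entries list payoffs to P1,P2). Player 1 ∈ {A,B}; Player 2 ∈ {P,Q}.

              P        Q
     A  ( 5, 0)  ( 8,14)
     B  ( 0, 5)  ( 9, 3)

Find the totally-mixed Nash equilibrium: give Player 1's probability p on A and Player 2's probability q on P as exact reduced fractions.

P1 indiff ⇒ q·5+(1-q)·8 = q·0+(1-q)·9 ⇒ q(5) = (1-q)(1) ⇒ q = 1/6
P2 indiff ⇒ p·0+(1-p)·5 = p·14+(1-p)·3 ⇒ p(-14) = (1-p)(-2) ⇒ p = 1/8

(p,q) = (1/8, 1/6)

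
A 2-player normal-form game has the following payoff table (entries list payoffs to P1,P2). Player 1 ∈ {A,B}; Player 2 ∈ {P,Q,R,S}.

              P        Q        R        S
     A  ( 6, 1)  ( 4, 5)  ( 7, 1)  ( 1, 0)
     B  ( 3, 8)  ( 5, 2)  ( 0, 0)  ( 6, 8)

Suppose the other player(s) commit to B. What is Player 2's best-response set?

u_2(P vs B) = 8
u_2(Q vs B) = 2
u_2(R vs B) = 0
u_2(S vs B) = 8
max payoff 8 at {P,S}

argmax u_2 = {P,S}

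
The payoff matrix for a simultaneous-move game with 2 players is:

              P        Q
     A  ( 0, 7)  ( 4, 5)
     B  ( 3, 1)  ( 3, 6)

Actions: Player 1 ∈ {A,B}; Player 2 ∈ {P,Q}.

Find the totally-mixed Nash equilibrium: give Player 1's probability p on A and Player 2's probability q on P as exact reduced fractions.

p=5/7, q=1/4

P1 indiff ⇒ q·0+(1-q)·4 = q·3+(1-q)·3 ⇒ q(-3) = (1-q)(-1) ⇒ q = 1/4
P2 indiff ⇒ p·7+(1-p)·1 = p·5+(1-p)·6 ⇒ p(2) = (1-p)(5) ⇒ p = 5/7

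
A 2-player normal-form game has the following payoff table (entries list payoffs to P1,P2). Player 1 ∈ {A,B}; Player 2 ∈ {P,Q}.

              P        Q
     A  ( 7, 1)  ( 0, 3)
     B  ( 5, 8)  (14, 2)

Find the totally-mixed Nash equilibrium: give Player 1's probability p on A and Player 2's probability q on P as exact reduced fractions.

P1 indiff ⇒ q·7+(1-q)·0 = q·5+(1-q)·14 ⇒ q(2) = (1-q)(14) ⇒ q = 7/8
P2 indiff ⇒ p·1+(1-p)·8 = p·3+(1-p)·2 ⇒ p(-2) = (1-p)(-6) ⇒ p = 3/4

p=3/4, q=7/8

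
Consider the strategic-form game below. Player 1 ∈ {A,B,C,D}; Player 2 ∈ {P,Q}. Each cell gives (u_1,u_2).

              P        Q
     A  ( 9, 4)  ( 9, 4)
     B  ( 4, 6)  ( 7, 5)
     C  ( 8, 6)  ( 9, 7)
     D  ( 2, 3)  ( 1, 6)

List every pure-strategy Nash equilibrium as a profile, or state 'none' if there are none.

(A,P): NE
(A,Q): NE
(B,P): not NE [P1→A gives 9>4]
(B,Q): not NE [P1→C gives 9>7; P2→P gives 6>5]
(C,P): not NE [P1→A gives 9>8; P2→Q gives 7>6]
(C,Q): NE
(D,P): not NE [P1→A gives 9>2; P2→Q gives 6>3]
(D,Q): not NE [P1→C gives 9>1]

NE set: (A,P), (A,Q), (C,Q)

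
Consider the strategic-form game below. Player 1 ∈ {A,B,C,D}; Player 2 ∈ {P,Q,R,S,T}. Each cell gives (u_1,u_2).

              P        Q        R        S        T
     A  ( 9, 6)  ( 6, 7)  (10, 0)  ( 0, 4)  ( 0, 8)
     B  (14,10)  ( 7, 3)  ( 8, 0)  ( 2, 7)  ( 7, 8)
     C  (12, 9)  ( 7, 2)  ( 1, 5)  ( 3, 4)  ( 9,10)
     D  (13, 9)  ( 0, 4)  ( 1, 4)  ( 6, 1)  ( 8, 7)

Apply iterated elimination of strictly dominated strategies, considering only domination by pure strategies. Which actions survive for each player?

IESDS → P1:{B,C,D} P2:{P,T}

P2 drop Q (T beats it: A:8>7 B:8>3 C:10>2 D:7>4)
P2 drop R (P beats it: A:6>0 B:10>0 C:9>5 D:9>4)
P1 drop A (B beats it: P:14>9 S:2>0 T:7>0)
P2 drop S (P beats it: B:10>7 C:9>4 D:9>1)
P1→{B,C,D} P2→{P,T}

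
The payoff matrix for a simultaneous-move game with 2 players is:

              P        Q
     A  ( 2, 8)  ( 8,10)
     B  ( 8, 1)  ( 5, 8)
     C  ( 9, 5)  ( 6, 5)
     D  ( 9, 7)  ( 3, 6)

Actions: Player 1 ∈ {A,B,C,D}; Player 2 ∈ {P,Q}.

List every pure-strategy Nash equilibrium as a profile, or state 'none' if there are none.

(A,P): not NE [P1→D gives 9>2; P2→Q gives 10>8]
(A,Q): NE
(B,P): not NE [P1→D gives 9>8; P2→Q gives 8>1]
(B,Q): not NE [P1→A gives 8>5]
(C,P): NE
(C,Q): not NE [P1→A gives 8>6]
(D,P): NE
(D,Q): not NE [P1→A gives 8>3; P2→P gives 7>6]

PSNE = {(A,Q), (C,P), (D,P)}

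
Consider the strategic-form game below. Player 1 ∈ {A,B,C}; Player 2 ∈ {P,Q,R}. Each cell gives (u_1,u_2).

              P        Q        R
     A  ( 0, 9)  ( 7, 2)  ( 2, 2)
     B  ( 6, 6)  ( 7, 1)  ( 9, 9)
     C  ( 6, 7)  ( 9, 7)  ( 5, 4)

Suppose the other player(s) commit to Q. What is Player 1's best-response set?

BR_1 = {C}

u_1(A vs Q) = 7
u_1(B vs Q) = 7
u_1(C vs Q) = 9
max payoff 9 at {C}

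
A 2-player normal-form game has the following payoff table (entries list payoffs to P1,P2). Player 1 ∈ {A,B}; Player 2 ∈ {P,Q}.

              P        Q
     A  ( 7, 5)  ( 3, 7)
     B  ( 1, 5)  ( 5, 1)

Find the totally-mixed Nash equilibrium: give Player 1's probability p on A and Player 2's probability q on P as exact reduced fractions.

p=2/3, q=1/4

P1 indiff ⇒ q·7+(1-q)·3 = q·1+(1-q)·5 ⇒ q(6) = (1-q)(2) ⇒ q = 1/4
P2 indiff ⇒ p·5+(1-p)·5 = p·7+(1-p)·1 ⇒ p(-2) = (1-p)(-4) ⇒ p = 2/3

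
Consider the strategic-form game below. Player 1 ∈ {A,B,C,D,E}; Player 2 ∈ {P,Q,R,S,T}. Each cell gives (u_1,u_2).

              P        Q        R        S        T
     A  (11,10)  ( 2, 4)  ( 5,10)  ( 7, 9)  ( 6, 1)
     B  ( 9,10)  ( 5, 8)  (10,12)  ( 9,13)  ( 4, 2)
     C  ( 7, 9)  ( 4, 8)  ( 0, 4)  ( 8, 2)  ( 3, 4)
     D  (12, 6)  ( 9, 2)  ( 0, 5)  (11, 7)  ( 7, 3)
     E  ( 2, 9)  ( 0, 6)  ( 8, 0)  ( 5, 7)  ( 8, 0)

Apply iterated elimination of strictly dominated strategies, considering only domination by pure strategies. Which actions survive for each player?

IESDS → P1:{A,B,D} P2:{P,R,S}

P1 drop C (B beats it: P:9>7 Q:5>4 R:10>0 S:9>8 T:4>3)
P2 drop Q (P beats it: A:10>4 B:10>8 D:6>2 E:9>6)
P2 drop T (P beats it: A:10>1 B:10>2 D:6>3 E:9>0)
P1 drop E (B beats it: P:9>2 R:10>8 S:9>5)
P1→{A,B,D} P2→{P,R,S}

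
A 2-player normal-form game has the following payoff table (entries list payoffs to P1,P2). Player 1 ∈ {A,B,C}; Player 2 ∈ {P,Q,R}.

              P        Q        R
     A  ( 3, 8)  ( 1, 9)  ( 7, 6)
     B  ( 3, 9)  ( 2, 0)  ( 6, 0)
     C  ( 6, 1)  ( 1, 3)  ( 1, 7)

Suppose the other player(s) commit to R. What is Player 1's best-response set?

u_1(A vs R) = 7
u_1(B vs R) = 6
u_1(C vs R) = 1
max payoff 7 at {A}

P1 best: {A}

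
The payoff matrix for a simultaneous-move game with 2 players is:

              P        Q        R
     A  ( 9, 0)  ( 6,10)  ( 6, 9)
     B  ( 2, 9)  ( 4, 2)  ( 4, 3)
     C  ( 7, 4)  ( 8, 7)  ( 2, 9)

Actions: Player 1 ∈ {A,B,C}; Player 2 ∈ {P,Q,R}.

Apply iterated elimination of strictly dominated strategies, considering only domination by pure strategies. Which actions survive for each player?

IESDS → P1:{A,C} P2:{Q,R}

P1 drop B (A beats it: P:9>2 Q:6>4 R:6>4)
P2 drop P (Q beats it: A:10>0 C:7>4)
P1→{A,C} P2→{Q,R}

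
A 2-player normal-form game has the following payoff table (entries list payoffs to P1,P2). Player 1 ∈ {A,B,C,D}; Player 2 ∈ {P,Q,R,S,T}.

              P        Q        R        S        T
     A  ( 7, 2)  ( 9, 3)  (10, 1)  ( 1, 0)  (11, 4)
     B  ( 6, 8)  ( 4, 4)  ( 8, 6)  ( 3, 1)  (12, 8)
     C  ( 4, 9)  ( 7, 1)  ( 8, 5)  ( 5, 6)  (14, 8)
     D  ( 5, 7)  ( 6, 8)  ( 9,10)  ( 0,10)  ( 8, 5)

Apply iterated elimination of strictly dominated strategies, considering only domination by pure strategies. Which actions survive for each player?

Remaining: P1:{A,B,C} P2:{P,T}

P1 drop D (A beats it: P:7>5 Q:9>6 R:10>9 S:1>0 T:11>8)
P2 drop Q (T beats it: A:4>3 B:8>4 C:8>1)
P2 drop R (P beats it: A:2>1 B:8>6 C:9>5)
P2 drop S (P beats it: A:2>0 B:8>1 C:9>6)
P1→{A,B,C} P2→{P,T}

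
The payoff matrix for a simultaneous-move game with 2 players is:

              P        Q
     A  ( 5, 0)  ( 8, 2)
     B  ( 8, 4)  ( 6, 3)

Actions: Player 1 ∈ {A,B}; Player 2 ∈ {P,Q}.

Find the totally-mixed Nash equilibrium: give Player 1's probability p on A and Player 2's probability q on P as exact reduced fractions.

(p,q) = (1/3, 2/5)

P1 indiff ⇒ q·5+(1-q)·8 = q·8+(1-q)·6 ⇒ q(-3) = (1-q)(-2) ⇒ q = 2/5
P2 indiff ⇒ p·0+(1-p)·4 = p·2+(1-p)·3 ⇒ p(-2) = (1-p)(-1) ⇒ p = 1/3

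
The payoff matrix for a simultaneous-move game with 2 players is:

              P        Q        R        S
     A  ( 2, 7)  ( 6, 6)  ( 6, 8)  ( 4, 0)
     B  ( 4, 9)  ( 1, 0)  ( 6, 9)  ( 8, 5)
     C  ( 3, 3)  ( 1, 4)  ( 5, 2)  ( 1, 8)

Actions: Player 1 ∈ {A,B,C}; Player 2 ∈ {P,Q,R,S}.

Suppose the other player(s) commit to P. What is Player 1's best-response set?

u_1(A vs P) = 2
u_1(B vs P) = 4
u_1(C vs P) = 3
max payoff 4 at {B}

BR_1 = {B}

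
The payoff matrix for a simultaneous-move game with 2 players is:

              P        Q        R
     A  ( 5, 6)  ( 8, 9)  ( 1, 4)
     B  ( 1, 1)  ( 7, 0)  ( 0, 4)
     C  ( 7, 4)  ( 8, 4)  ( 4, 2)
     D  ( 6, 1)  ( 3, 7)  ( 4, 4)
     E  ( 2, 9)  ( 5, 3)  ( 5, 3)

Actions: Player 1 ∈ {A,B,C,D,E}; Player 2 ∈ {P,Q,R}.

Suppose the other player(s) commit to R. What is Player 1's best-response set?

P1 best: {E}

u_1(A vs R) = 1
u_1(B vs R) = 0
u_1(C vs R) = 4
u_1(D vs R) = 4
u_1(E vs R) = 5
max payoff 5 at {E}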